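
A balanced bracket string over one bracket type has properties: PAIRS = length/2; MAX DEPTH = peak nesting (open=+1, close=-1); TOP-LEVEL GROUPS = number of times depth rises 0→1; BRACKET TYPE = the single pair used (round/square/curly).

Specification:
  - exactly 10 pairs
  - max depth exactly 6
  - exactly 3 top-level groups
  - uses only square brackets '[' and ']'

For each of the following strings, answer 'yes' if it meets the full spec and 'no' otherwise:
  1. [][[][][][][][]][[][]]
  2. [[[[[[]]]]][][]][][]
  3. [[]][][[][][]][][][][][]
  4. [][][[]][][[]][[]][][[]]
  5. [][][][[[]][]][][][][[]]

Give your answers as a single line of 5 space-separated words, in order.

Answer: no yes no no no

Derivation:
String 1 '[][[][][][][][]][[][]]': depth seq [1 0 1 2 1 2 1 2 1 2 1 2 1 2 1 0 1 2 1 2 1 0]
  -> pairs=11 depth=2 groups=3 -> no
String 2 '[[[[[[]]]]][][]][][]': depth seq [1 2 3 4 5 6 5 4 3 2 1 2 1 2 1 0 1 0 1 0]
  -> pairs=10 depth=6 groups=3 -> yes
String 3 '[[]][][[][][]][][][][][]': depth seq [1 2 1 0 1 0 1 2 1 2 1 2 1 0 1 0 1 0 1 0 1 0 1 0]
  -> pairs=12 depth=2 groups=8 -> no
String 4 '[][][[]][][[]][[]][][[]]': depth seq [1 0 1 0 1 2 1 0 1 0 1 2 1 0 1 2 1 0 1 0 1 2 1 0]
  -> pairs=12 depth=2 groups=8 -> no
String 5 '[][][][[[]][]][][][][[]]': depth seq [1 0 1 0 1 0 1 2 3 2 1 2 1 0 1 0 1 0 1 0 1 2 1 0]
  -> pairs=12 depth=3 groups=8 -> no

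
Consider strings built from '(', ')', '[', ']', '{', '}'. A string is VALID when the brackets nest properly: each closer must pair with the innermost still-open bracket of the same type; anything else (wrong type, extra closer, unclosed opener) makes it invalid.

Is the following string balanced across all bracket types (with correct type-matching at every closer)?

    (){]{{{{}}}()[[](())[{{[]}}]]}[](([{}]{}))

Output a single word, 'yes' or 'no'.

pos 0: push '('; stack = (
pos 1: ')' matches '('; pop; stack = (empty)
pos 2: push '{'; stack = {
pos 3: saw closer ']' but top of stack is '{' (expected '}') → INVALID
Verdict: type mismatch at position 3: ']' closes '{' → no

Answer: no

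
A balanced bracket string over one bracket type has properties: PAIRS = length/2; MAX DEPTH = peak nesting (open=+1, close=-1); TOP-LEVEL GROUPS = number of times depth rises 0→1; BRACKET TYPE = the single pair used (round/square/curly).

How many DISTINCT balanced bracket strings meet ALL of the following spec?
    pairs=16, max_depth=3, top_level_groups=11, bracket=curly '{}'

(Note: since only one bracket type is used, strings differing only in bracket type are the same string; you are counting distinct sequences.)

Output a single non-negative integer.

Answer: 5995

Derivation:
Spec: pairs=16 depth=3 groups=11
Count(depth <= 3) = 8998
Count(depth <= 2) = 3003
Count(depth == 3) = 8998 - 3003 = 5995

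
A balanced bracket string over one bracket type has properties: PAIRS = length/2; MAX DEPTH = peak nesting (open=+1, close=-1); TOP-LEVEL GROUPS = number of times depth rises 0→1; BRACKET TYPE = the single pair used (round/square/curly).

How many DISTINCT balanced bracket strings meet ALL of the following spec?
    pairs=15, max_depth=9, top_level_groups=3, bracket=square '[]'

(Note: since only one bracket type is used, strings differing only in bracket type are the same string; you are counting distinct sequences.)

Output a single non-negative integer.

Spec: pairs=15 depth=9 groups=3
Count(depth <= 9) = 1925612
Count(depth <= 8) = 1901315
Count(depth == 9) = 1925612 - 1901315 = 24297

Answer: 24297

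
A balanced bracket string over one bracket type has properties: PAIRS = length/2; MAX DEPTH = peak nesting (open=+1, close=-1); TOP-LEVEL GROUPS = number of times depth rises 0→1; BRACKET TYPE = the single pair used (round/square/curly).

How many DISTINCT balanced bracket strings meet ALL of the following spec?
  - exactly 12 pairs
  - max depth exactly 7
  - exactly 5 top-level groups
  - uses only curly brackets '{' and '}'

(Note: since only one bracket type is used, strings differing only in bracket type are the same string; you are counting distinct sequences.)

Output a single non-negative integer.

Spec: pairs=12 depth=7 groups=5
Count(depth <= 7) = 13255
Count(depth <= 6) = 13180
Count(depth == 7) = 13255 - 13180 = 75

Answer: 75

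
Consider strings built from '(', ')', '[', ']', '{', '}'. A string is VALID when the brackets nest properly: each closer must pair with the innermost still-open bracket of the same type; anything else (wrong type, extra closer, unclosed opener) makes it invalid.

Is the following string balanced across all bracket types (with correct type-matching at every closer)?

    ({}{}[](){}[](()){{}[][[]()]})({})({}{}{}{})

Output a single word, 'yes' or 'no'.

Answer: yes

Derivation:
pos 0: push '('; stack = (
pos 1: push '{'; stack = ({
pos 2: '}' matches '{'; pop; stack = (
pos 3: push '{'; stack = ({
pos 4: '}' matches '{'; pop; stack = (
pos 5: push '['; stack = ([
pos 6: ']' matches '['; pop; stack = (
pos 7: push '('; stack = ((
pos 8: ')' matches '('; pop; stack = (
pos 9: push '{'; stack = ({
pos 10: '}' matches '{'; pop; stack = (
pos 11: push '['; stack = ([
pos 12: ']' matches '['; pop; stack = (
pos 13: push '('; stack = ((
pos 14: push '('; stack = (((
pos 15: ')' matches '('; pop; stack = ((
pos 16: ')' matches '('; pop; stack = (
pos 17: push '{'; stack = ({
pos 18: push '{'; stack = ({{
pos 19: '}' matches '{'; pop; stack = ({
pos 20: push '['; stack = ({[
pos 21: ']' matches '['; pop; stack = ({
pos 22: push '['; stack = ({[
pos 23: push '['; stack = ({[[
pos 24: ']' matches '['; pop; stack = ({[
pos 25: push '('; stack = ({[(
pos 26: ')' matches '('; pop; stack = ({[
pos 27: ']' matches '['; pop; stack = ({
pos 28: '}' matches '{'; pop; stack = (
pos 29: ')' matches '('; pop; stack = (empty)
pos 30: push '('; stack = (
pos 31: push '{'; stack = ({
pos 32: '}' matches '{'; pop; stack = (
pos 33: ')' matches '('; pop; stack = (empty)
pos 34: push '('; stack = (
pos 35: push '{'; stack = ({
pos 36: '}' matches '{'; pop; stack = (
pos 37: push '{'; stack = ({
pos 38: '}' matches '{'; pop; stack = (
pos 39: push '{'; stack = ({
pos 40: '}' matches '{'; pop; stack = (
pos 41: push '{'; stack = ({
pos 42: '}' matches '{'; pop; stack = (
pos 43: ')' matches '('; pop; stack = (empty)
end: stack empty → VALID
Verdict: properly nested → yes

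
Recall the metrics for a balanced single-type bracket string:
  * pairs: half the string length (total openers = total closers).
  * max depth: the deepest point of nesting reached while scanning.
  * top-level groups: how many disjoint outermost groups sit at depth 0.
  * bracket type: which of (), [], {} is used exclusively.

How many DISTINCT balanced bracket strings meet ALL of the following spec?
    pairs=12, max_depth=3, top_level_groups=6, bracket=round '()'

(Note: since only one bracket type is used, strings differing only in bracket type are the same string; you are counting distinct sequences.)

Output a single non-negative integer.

Spec: pairs=12 depth=3 groups=6
Count(depth <= 3) = 3653
Count(depth <= 2) = 462
Count(depth == 3) = 3653 - 462 = 3191

Answer: 3191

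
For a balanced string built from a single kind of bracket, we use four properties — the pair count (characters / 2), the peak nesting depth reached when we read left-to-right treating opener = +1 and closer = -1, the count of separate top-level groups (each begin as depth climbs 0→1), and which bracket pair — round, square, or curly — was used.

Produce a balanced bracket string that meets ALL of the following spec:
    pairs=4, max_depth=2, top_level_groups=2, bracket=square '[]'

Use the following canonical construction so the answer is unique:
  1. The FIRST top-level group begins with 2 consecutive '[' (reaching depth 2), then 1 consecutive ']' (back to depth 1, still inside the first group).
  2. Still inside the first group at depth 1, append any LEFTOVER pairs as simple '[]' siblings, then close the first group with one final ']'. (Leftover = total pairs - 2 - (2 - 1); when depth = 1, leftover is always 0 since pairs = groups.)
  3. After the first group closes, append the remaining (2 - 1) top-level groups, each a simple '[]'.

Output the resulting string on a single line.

Spec: pairs=4 depth=2 groups=2
Leftover pairs = 4 - 2 - (2-1) = 1
First group: deep chain of depth 2 + 1 sibling pairs
Remaining 1 groups: simple '[]' each

Answer: [[][]][]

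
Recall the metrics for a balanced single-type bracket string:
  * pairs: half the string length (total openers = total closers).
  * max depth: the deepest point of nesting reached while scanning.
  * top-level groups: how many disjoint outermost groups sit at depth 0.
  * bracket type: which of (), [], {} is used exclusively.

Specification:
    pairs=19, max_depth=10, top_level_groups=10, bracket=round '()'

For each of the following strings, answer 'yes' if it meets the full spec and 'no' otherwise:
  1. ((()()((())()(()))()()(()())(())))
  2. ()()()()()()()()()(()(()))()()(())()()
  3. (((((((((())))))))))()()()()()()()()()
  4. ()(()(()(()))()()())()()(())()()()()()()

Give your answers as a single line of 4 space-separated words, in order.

Answer: no no yes no

Derivation:
String 1 '((()()((())()(()))()()(()())(())))': depth seq [1 2 3 2 3 2 3 4 5 4 3 4 3 4 5 4 3 2 3 2 3 2 3 4 3 4 3 2 3 4 3 2 1 0]
  -> pairs=17 depth=5 groups=1 -> no
String 2 '()()()()()()()()()(()(()))()()(())()()': depth seq [1 0 1 0 1 0 1 0 1 0 1 0 1 0 1 0 1 0 1 2 1 2 3 2 1 0 1 0 1 0 1 2 1 0 1 0 1 0]
  -> pairs=19 depth=3 groups=15 -> no
String 3 '(((((((((())))))))))()()()()()()()()()': depth seq [1 2 3 4 5 6 7 8 9 10 9 8 7 6 5 4 3 2 1 0 1 0 1 0 1 0 1 0 1 0 1 0 1 0 1 0 1 0]
  -> pairs=19 depth=10 groups=10 -> yes
String 4 '()(()(()(()))()()())()()(())()()()()()()': depth seq [1 0 1 2 1 2 3 2 3 4 3 2 1 2 1 2 1 2 1 0 1 0 1 0 1 2 1 0 1 0 1 0 1 0 1 0 1 0 1 0]
  -> pairs=20 depth=4 groups=11 -> no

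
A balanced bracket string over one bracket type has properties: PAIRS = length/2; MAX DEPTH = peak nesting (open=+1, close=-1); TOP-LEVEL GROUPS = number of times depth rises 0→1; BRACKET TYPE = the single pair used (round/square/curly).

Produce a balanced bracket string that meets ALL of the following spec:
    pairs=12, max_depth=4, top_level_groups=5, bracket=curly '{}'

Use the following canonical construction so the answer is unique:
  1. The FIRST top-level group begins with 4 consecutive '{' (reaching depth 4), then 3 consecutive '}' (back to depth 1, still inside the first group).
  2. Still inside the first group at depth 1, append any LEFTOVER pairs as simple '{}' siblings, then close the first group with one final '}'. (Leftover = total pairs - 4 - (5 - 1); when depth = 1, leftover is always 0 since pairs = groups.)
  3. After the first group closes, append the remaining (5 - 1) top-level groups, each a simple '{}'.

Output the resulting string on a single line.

Answer: {{{{}}}{}{}{}{}}{}{}{}{}

Derivation:
Spec: pairs=12 depth=4 groups=5
Leftover pairs = 12 - 4 - (5-1) = 4
First group: deep chain of depth 4 + 4 sibling pairs
Remaining 4 groups: simple '{}' each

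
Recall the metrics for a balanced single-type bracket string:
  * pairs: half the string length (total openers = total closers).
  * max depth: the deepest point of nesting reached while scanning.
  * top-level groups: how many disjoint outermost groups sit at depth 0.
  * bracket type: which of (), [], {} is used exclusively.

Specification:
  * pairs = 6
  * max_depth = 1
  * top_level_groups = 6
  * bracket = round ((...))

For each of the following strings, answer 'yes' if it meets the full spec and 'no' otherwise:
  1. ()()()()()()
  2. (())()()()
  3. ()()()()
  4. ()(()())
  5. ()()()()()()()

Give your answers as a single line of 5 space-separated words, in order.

String 1 '()()()()()()': depth seq [1 0 1 0 1 0 1 0 1 0 1 0]
  -> pairs=6 depth=1 groups=6 -> yes
String 2 '(())()()()': depth seq [1 2 1 0 1 0 1 0 1 0]
  -> pairs=5 depth=2 groups=4 -> no
String 3 '()()()()': depth seq [1 0 1 0 1 0 1 0]
  -> pairs=4 depth=1 groups=4 -> no
String 4 '()(()())': depth seq [1 0 1 2 1 2 1 0]
  -> pairs=4 depth=2 groups=2 -> no
String 5 '()()()()()()()': depth seq [1 0 1 0 1 0 1 0 1 0 1 0 1 0]
  -> pairs=7 depth=1 groups=7 -> no

Answer: yes no no no no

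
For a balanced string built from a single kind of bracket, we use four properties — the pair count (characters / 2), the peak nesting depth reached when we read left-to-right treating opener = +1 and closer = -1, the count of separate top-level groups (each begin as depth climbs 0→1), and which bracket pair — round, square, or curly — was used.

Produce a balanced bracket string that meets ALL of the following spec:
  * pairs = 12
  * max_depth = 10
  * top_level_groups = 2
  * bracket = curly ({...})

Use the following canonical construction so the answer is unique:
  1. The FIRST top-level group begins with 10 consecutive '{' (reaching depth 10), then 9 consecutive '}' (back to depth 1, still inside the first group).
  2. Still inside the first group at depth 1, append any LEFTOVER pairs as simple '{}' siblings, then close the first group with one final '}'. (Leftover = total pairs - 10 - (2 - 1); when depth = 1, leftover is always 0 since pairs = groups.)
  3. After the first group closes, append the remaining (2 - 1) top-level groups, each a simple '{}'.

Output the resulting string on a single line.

Spec: pairs=12 depth=10 groups=2
Leftover pairs = 12 - 10 - (2-1) = 1
First group: deep chain of depth 10 + 1 sibling pairs
Remaining 1 groups: simple '{}' each

Answer: {{{{{{{{{{}}}}}}}}}{}}{}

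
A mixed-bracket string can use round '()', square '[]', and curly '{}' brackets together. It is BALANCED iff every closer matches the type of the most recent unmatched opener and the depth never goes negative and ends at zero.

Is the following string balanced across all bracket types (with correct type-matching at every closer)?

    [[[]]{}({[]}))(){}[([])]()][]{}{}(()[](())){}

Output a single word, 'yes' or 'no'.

Answer: no

Derivation:
pos 0: push '['; stack = [
pos 1: push '['; stack = [[
pos 2: push '['; stack = [[[
pos 3: ']' matches '['; pop; stack = [[
pos 4: ']' matches '['; pop; stack = [
pos 5: push '{'; stack = [{
pos 6: '}' matches '{'; pop; stack = [
pos 7: push '('; stack = [(
pos 8: push '{'; stack = [({
pos 9: push '['; stack = [({[
pos 10: ']' matches '['; pop; stack = [({
pos 11: '}' matches '{'; pop; stack = [(
pos 12: ')' matches '('; pop; stack = [
pos 13: saw closer ')' but top of stack is '[' (expected ']') → INVALID
Verdict: type mismatch at position 13: ')' closes '[' → no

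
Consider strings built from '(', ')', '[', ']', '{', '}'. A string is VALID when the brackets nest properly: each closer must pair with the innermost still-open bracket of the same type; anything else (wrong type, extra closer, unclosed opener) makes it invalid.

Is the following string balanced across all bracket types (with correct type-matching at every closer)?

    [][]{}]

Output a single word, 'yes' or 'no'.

pos 0: push '['; stack = [
pos 1: ']' matches '['; pop; stack = (empty)
pos 2: push '['; stack = [
pos 3: ']' matches '['; pop; stack = (empty)
pos 4: push '{'; stack = {
pos 5: '}' matches '{'; pop; stack = (empty)
pos 6: saw closer ']' but stack is empty → INVALID
Verdict: unmatched closer ']' at position 6 → no

Answer: no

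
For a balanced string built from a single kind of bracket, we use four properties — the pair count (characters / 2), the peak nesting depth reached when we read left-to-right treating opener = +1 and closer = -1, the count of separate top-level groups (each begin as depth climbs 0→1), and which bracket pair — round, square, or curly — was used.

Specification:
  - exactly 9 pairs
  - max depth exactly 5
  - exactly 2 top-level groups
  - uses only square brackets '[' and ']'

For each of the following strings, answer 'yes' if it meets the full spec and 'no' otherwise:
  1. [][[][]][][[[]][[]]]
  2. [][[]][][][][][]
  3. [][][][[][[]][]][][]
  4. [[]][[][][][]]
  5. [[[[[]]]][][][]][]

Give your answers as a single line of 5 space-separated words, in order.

Answer: no no no no yes

Derivation:
String 1 '[][[][]][][[[]][[]]]': depth seq [1 0 1 2 1 2 1 0 1 0 1 2 3 2 1 2 3 2 1 0]
  -> pairs=10 depth=3 groups=4 -> no
String 2 '[][[]][][][][][]': depth seq [1 0 1 2 1 0 1 0 1 0 1 0 1 0 1 0]
  -> pairs=8 depth=2 groups=7 -> no
String 3 '[][][][[][[]][]][][]': depth seq [1 0 1 0 1 0 1 2 1 2 3 2 1 2 1 0 1 0 1 0]
  -> pairs=10 depth=3 groups=6 -> no
String 4 '[[]][[][][][]]': depth seq [1 2 1 0 1 2 1 2 1 2 1 2 1 0]
  -> pairs=7 depth=2 groups=2 -> no
String 5 '[[[[[]]]][][][]][]': depth seq [1 2 3 4 5 4 3 2 1 2 1 2 1 2 1 0 1 0]
  -> pairs=9 depth=5 groups=2 -> yes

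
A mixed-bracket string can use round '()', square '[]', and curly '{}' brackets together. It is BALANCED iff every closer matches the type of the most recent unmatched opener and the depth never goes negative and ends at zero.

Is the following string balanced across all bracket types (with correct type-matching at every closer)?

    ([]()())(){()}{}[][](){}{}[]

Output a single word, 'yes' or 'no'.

Answer: yes

Derivation:
pos 0: push '('; stack = (
pos 1: push '['; stack = ([
pos 2: ']' matches '['; pop; stack = (
pos 3: push '('; stack = ((
pos 4: ')' matches '('; pop; stack = (
pos 5: push '('; stack = ((
pos 6: ')' matches '('; pop; stack = (
pos 7: ')' matches '('; pop; stack = (empty)
pos 8: push '('; stack = (
pos 9: ')' matches '('; pop; stack = (empty)
pos 10: push '{'; stack = {
pos 11: push '('; stack = {(
pos 12: ')' matches '('; pop; stack = {
pos 13: '}' matches '{'; pop; stack = (empty)
pos 14: push '{'; stack = {
pos 15: '}' matches '{'; pop; stack = (empty)
pos 16: push '['; stack = [
pos 17: ']' matches '['; pop; stack = (empty)
pos 18: push '['; stack = [
pos 19: ']' matches '['; pop; stack = (empty)
pos 20: push '('; stack = (
pos 21: ')' matches '('; pop; stack = (empty)
pos 22: push '{'; stack = {
pos 23: '}' matches '{'; pop; stack = (empty)
pos 24: push '{'; stack = {
pos 25: '}' matches '{'; pop; stack = (empty)
pos 26: push '['; stack = [
pos 27: ']' matches '['; pop; stack = (empty)
end: stack empty → VALID
Verdict: properly nested → yes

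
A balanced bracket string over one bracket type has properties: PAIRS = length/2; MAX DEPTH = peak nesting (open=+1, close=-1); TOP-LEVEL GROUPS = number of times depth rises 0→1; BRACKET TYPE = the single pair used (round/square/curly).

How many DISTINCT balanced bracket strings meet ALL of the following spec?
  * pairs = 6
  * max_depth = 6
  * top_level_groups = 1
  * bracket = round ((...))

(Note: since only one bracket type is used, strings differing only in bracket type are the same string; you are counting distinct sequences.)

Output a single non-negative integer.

Answer: 1

Derivation:
Spec: pairs=6 depth=6 groups=1
Count(depth <= 6) = 42
Count(depth <= 5) = 41
Count(depth == 6) = 42 - 41 = 1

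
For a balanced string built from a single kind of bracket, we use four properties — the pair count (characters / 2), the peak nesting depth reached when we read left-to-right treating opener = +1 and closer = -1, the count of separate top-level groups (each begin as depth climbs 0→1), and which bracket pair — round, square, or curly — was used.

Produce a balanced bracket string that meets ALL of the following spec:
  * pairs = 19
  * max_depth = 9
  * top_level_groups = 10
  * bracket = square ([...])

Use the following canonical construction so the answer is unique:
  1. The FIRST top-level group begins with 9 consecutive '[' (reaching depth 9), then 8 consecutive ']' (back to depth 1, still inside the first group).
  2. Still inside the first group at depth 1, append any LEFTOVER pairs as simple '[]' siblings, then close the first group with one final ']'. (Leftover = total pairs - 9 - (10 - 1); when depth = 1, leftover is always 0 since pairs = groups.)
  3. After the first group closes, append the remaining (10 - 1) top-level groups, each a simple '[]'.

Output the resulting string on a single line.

Spec: pairs=19 depth=9 groups=10
Leftover pairs = 19 - 9 - (10-1) = 1
First group: deep chain of depth 9 + 1 sibling pairs
Remaining 9 groups: simple '[]' each

Answer: [[[[[[[[[]]]]]]]][]][][][][][][][][][]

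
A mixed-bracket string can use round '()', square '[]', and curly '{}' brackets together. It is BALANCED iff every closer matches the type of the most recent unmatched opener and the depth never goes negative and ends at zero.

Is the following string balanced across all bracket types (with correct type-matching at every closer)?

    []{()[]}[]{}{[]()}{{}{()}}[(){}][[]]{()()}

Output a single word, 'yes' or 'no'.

Answer: yes

Derivation:
pos 0: push '['; stack = [
pos 1: ']' matches '['; pop; stack = (empty)
pos 2: push '{'; stack = {
pos 3: push '('; stack = {(
pos 4: ')' matches '('; pop; stack = {
pos 5: push '['; stack = {[
pos 6: ']' matches '['; pop; stack = {
pos 7: '}' matches '{'; pop; stack = (empty)
pos 8: push '['; stack = [
pos 9: ']' matches '['; pop; stack = (empty)
pos 10: push '{'; stack = {
pos 11: '}' matches '{'; pop; stack = (empty)
pos 12: push '{'; stack = {
pos 13: push '['; stack = {[
pos 14: ']' matches '['; pop; stack = {
pos 15: push '('; stack = {(
pos 16: ')' matches '('; pop; stack = {
pos 17: '}' matches '{'; pop; stack = (empty)
pos 18: push '{'; stack = {
pos 19: push '{'; stack = {{
pos 20: '}' matches '{'; pop; stack = {
pos 21: push '{'; stack = {{
pos 22: push '('; stack = {{(
pos 23: ')' matches '('; pop; stack = {{
pos 24: '}' matches '{'; pop; stack = {
pos 25: '}' matches '{'; pop; stack = (empty)
pos 26: push '['; stack = [
pos 27: push '('; stack = [(
pos 28: ')' matches '('; pop; stack = [
pos 29: push '{'; stack = [{
pos 30: '}' matches '{'; pop; stack = [
pos 31: ']' matches '['; pop; stack = (empty)
pos 32: push '['; stack = [
pos 33: push '['; stack = [[
pos 34: ']' matches '['; pop; stack = [
pos 35: ']' matches '['; pop; stack = (empty)
pos 36: push '{'; stack = {
pos 37: push '('; stack = {(
pos 38: ')' matches '('; pop; stack = {
pos 39: push '('; stack = {(
pos 40: ')' matches '('; pop; stack = {
pos 41: '}' matches '{'; pop; stack = (empty)
end: stack empty → VALID
Verdict: properly nested → yes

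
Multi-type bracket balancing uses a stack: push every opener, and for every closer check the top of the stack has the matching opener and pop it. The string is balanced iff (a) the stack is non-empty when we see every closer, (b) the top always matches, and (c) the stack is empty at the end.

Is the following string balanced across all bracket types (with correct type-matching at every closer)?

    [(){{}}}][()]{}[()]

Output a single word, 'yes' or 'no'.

pos 0: push '['; stack = [
pos 1: push '('; stack = [(
pos 2: ')' matches '('; pop; stack = [
pos 3: push '{'; stack = [{
pos 4: push '{'; stack = [{{
pos 5: '}' matches '{'; pop; stack = [{
pos 6: '}' matches '{'; pop; stack = [
pos 7: saw closer '}' but top of stack is '[' (expected ']') → INVALID
Verdict: type mismatch at position 7: '}' closes '[' → no

Answer: no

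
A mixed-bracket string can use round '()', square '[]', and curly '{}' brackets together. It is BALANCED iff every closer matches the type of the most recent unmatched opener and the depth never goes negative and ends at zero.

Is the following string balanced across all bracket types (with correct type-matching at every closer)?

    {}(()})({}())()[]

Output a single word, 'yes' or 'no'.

pos 0: push '{'; stack = {
pos 1: '}' matches '{'; pop; stack = (empty)
pos 2: push '('; stack = (
pos 3: push '('; stack = ((
pos 4: ')' matches '('; pop; stack = (
pos 5: saw closer '}' but top of stack is '(' (expected ')') → INVALID
Verdict: type mismatch at position 5: '}' closes '(' → no

Answer: no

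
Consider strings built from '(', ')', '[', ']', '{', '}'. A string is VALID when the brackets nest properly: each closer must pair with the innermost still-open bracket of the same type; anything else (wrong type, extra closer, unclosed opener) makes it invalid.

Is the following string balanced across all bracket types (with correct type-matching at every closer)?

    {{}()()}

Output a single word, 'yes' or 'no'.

Answer: yes

Derivation:
pos 0: push '{'; stack = {
pos 1: push '{'; stack = {{
pos 2: '}' matches '{'; pop; stack = {
pos 3: push '('; stack = {(
pos 4: ')' matches '('; pop; stack = {
pos 5: push '('; stack = {(
pos 6: ')' matches '('; pop; stack = {
pos 7: '}' matches '{'; pop; stack = (empty)
end: stack empty → VALID
Verdict: properly nested → yes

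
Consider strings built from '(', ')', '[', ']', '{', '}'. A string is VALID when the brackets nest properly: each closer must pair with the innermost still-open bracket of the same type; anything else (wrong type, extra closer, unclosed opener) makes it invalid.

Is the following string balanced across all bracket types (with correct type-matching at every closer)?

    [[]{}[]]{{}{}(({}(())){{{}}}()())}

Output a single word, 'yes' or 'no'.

pos 0: push '['; stack = [
pos 1: push '['; stack = [[
pos 2: ']' matches '['; pop; stack = [
pos 3: push '{'; stack = [{
pos 4: '}' matches '{'; pop; stack = [
pos 5: push '['; stack = [[
pos 6: ']' matches '['; pop; stack = [
pos 7: ']' matches '['; pop; stack = (empty)
pos 8: push '{'; stack = {
pos 9: push '{'; stack = {{
pos 10: '}' matches '{'; pop; stack = {
pos 11: push '{'; stack = {{
pos 12: '}' matches '{'; pop; stack = {
pos 13: push '('; stack = {(
pos 14: push '('; stack = {((
pos 15: push '{'; stack = {(({
pos 16: '}' matches '{'; pop; stack = {((
pos 17: push '('; stack = {(((
pos 18: push '('; stack = {((((
pos 19: ')' matches '('; pop; stack = {(((
pos 20: ')' matches '('; pop; stack = {((
pos 21: ')' matches '('; pop; stack = {(
pos 22: push '{'; stack = {({
pos 23: push '{'; stack = {({{
pos 24: push '{'; stack = {({{{
pos 25: '}' matches '{'; pop; stack = {({{
pos 26: '}' matches '{'; pop; stack = {({
pos 27: '}' matches '{'; pop; stack = {(
pos 28: push '('; stack = {((
pos 29: ')' matches '('; pop; stack = {(
pos 30: push '('; stack = {((
pos 31: ')' matches '('; pop; stack = {(
pos 32: ')' matches '('; pop; stack = {
pos 33: '}' matches '{'; pop; stack = (empty)
end: stack empty → VALID
Verdict: properly nested → yes

Answer: yes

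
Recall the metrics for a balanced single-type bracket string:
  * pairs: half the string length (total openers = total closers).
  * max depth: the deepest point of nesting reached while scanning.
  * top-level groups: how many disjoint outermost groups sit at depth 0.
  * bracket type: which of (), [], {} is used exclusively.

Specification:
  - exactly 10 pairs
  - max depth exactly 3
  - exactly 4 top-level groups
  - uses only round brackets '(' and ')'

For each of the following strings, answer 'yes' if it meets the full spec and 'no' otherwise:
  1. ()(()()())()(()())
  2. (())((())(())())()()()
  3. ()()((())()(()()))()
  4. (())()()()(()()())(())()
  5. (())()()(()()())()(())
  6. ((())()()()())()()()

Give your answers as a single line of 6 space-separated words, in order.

String 1 '()(()()())()(()())': depth seq [1 0 1 2 1 2 1 2 1 0 1 0 1 2 1 2 1 0]
  -> pairs=9 depth=2 groups=4 -> no
String 2 '(())((())(())())()()()': depth seq [1 2 1 0 1 2 3 2 1 2 3 2 1 2 1 0 1 0 1 0 1 0]
  -> pairs=11 depth=3 groups=5 -> no
String 3 '()()((())()(()()))()': depth seq [1 0 1 0 1 2 3 2 1 2 1 2 3 2 3 2 1 0 1 0]
  -> pairs=10 depth=3 groups=4 -> yes
String 4 '(())()()()(()()())(())()': depth seq [1 2 1 0 1 0 1 0 1 0 1 2 1 2 1 2 1 0 1 2 1 0 1 0]
  -> pairs=12 depth=2 groups=7 -> no
String 5 '(())()()(()()())()(())': depth seq [1 2 1 0 1 0 1 0 1 2 1 2 1 2 1 0 1 0 1 2 1 0]
  -> pairs=11 depth=2 groups=6 -> no
String 6 '((())()()()())()()()': depth seq [1 2 3 2 1 2 1 2 1 2 1 2 1 0 1 0 1 0 1 0]
  -> pairs=10 depth=3 groups=4 -> yes

Answer: no no yes no no yes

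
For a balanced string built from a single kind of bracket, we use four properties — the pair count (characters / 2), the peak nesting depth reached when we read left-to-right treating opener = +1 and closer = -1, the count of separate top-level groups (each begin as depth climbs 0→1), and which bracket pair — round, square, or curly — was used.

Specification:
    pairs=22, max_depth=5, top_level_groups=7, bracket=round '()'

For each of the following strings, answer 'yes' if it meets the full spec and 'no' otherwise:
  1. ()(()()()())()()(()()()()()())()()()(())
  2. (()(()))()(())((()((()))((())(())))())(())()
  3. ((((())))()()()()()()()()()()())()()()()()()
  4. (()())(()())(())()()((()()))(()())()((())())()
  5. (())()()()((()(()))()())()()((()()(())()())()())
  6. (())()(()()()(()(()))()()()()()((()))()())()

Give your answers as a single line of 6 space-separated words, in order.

String 1 '()(()()()())()()(()()()()()())()()()(())': depth seq [1 0 1 2 1 2 1 2 1 2 1 0 1 0 1 0 1 2 1 2 1 2 1 2 1 2 1 2 1 0 1 0 1 0 1 0 1 2 1 0]
  -> pairs=20 depth=2 groups=9 -> no
String 2 '(()(()))()(())((()((()))((())(())))())(())()': depth seq [1 2 1 2 3 2 1 0 1 0 1 2 1 0 1 2 3 2 3 4 5 4 3 2 3 4 5 4 3 4 5 4 3 2 1 2 1 0 1 2 1 0 1 0]
  -> pairs=22 depth=5 groups=6 -> no
String 3 '((((())))()()()()()()()()()()())()()()()()()': depth seq [1 2 3 4 5 4 3 2 1 2 1 2 1 2 1 2 1 2 1 2 1 2 1 2 1 2 1 2 1 2 1 0 1 0 1 0 1 0 1 0 1 0 1 0]
  -> pairs=22 depth=5 groups=7 -> yes
String 4 '(()())(()())(())()()((()()))(()())()((())())()': depth seq [1 2 1 2 1 0 1 2 1 2 1 0 1 2 1 0 1 0 1 0 1 2 3 2 3 2 1 0 1 2 1 2 1 0 1 0 1 2 3 2 1 2 1 0 1 0]
  -> pairs=23 depth=3 groups=10 -> no
String 5 '(())()()()((()(()))()())()()((()()(())()())()())': depth seq [1 2 1 0 1 0 1 0 1 0 1 2 3 2 3 4 3 2 1 2 1 2 1 0 1 0 1 0 1 2 3 2 3 2 3 4 3 2 3 2 3 2 1 2 1 2 1 0]
  -> pairs=24 depth=4 groups=8 -> no
String 6 '(())()(()()()(()(()))()()()()()((()))()())()': depth seq [1 2 1 0 1 0 1 2 1 2 1 2 1 2 3 2 3 4 3 2 1 2 1 2 1 2 1 2 1 2 1 2 3 4 3 2 1 2 1 2 1 0 1 0]
  -> pairs=22 depth=4 groups=4 -> no

Answer: no no yes no no no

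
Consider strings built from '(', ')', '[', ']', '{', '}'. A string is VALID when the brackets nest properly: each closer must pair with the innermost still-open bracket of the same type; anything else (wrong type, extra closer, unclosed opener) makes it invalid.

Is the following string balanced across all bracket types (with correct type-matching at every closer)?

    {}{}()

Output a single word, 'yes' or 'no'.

Answer: yes

Derivation:
pos 0: push '{'; stack = {
pos 1: '}' matches '{'; pop; stack = (empty)
pos 2: push '{'; stack = {
pos 3: '}' matches '{'; pop; stack = (empty)
pos 4: push '('; stack = (
pos 5: ')' matches '('; pop; stack = (empty)
end: stack empty → VALID
Verdict: properly nested → yes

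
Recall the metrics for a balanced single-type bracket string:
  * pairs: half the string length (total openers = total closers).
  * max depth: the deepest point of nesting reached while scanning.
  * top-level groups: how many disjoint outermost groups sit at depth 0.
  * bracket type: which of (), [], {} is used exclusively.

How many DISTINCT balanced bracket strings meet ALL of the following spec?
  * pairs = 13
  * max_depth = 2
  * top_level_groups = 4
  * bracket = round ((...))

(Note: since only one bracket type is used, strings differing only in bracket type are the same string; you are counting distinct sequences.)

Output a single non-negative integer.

Spec: pairs=13 depth=2 groups=4
Count(depth <= 2) = 220
Count(depth <= 1) = 0
Count(depth == 2) = 220 - 0 = 220

Answer: 220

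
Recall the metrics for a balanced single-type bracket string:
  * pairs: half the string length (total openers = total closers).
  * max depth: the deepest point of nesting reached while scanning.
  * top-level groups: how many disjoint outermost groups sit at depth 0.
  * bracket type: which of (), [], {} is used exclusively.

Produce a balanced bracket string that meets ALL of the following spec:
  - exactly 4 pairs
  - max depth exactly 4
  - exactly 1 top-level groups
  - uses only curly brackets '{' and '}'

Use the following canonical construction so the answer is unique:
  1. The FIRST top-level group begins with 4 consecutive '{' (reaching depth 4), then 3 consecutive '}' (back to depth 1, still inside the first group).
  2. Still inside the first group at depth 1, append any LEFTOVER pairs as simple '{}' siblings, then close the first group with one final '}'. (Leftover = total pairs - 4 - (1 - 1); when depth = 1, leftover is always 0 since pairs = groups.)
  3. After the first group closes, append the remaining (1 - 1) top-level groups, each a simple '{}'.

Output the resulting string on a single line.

Answer: {{{{}}}}

Derivation:
Spec: pairs=4 depth=4 groups=1
Leftover pairs = 4 - 4 - (1-1) = 0
First group: deep chain of depth 4 + 0 sibling pairs
Remaining 0 groups: simple '{}' each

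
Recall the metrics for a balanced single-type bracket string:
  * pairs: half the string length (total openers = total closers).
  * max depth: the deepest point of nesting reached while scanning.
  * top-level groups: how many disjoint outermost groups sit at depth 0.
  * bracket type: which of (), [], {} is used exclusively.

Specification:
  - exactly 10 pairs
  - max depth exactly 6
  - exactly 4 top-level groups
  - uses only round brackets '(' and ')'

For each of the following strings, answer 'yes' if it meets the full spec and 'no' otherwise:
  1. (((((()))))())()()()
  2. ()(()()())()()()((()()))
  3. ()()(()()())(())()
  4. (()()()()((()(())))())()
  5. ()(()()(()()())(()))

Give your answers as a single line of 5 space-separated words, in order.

Answer: yes no no no no

Derivation:
String 1 '(((((()))))())()()()': depth seq [1 2 3 4 5 6 5 4 3 2 1 2 1 0 1 0 1 0 1 0]
  -> pairs=10 depth=6 groups=4 -> yes
String 2 '()(()()())()()()((()()))': depth seq [1 0 1 2 1 2 1 2 1 0 1 0 1 0 1 0 1 2 3 2 3 2 1 0]
  -> pairs=12 depth=3 groups=6 -> no
String 3 '()()(()()())(())()': depth seq [1 0 1 0 1 2 1 2 1 2 1 0 1 2 1 0 1 0]
  -> pairs=9 depth=2 groups=5 -> no
String 4 '(()()()()((()(())))())()': depth seq [1 2 1 2 1 2 1 2 1 2 3 4 3 4 5 4 3 2 1 2 1 0 1 0]
  -> pairs=12 depth=5 groups=2 -> no
String 5 '()(()()(()()())(()))': depth seq [1 0 1 2 1 2 1 2 3 2 3 2 3 2 1 2 3 2 1 0]
  -> pairs=10 depth=3 groups=2 -> no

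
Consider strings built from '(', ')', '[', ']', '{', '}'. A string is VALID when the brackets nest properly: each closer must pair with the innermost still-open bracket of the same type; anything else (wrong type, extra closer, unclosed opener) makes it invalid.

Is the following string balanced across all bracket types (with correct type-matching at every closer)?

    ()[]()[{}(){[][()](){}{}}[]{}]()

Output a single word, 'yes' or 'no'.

Answer: yes

Derivation:
pos 0: push '('; stack = (
pos 1: ')' matches '('; pop; stack = (empty)
pos 2: push '['; stack = [
pos 3: ']' matches '['; pop; stack = (empty)
pos 4: push '('; stack = (
pos 5: ')' matches '('; pop; stack = (empty)
pos 6: push '['; stack = [
pos 7: push '{'; stack = [{
pos 8: '}' matches '{'; pop; stack = [
pos 9: push '('; stack = [(
pos 10: ')' matches '('; pop; stack = [
pos 11: push '{'; stack = [{
pos 12: push '['; stack = [{[
pos 13: ']' matches '['; pop; stack = [{
pos 14: push '['; stack = [{[
pos 15: push '('; stack = [{[(
pos 16: ')' matches '('; pop; stack = [{[
pos 17: ']' matches '['; pop; stack = [{
pos 18: push '('; stack = [{(
pos 19: ')' matches '('; pop; stack = [{
pos 20: push '{'; stack = [{{
pos 21: '}' matches '{'; pop; stack = [{
pos 22: push '{'; stack = [{{
pos 23: '}' matches '{'; pop; stack = [{
pos 24: '}' matches '{'; pop; stack = [
pos 25: push '['; stack = [[
pos 26: ']' matches '['; pop; stack = [
pos 27: push '{'; stack = [{
pos 28: '}' matches '{'; pop; stack = [
pos 29: ']' matches '['; pop; stack = (empty)
pos 30: push '('; stack = (
pos 31: ')' matches '('; pop; stack = (empty)
end: stack empty → VALID
Verdict: properly nested → yes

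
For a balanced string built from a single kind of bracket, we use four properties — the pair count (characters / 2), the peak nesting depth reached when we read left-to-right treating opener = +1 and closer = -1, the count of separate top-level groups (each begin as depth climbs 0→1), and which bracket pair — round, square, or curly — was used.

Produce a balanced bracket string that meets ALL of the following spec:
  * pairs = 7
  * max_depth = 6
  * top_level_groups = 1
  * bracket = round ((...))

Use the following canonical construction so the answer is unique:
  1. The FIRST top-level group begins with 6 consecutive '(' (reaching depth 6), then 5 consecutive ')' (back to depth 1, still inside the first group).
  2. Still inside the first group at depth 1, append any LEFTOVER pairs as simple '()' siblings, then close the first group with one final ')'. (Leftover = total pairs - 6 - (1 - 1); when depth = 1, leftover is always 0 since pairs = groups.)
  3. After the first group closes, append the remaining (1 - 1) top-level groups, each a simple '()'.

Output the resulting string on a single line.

Spec: pairs=7 depth=6 groups=1
Leftover pairs = 7 - 6 - (1-1) = 1
First group: deep chain of depth 6 + 1 sibling pairs
Remaining 0 groups: simple '()' each

Answer: (((((()))))())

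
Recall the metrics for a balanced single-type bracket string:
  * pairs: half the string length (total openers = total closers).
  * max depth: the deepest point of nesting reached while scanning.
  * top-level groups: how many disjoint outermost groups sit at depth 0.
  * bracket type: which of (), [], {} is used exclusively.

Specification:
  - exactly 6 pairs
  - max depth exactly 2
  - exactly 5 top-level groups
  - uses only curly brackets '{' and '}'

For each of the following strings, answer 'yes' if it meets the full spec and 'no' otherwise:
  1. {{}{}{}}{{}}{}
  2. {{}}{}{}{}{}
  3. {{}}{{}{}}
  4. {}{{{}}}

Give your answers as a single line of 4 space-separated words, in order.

String 1 '{{}{}{}}{{}}{}': depth seq [1 2 1 2 1 2 1 0 1 2 1 0 1 0]
  -> pairs=7 depth=2 groups=3 -> no
String 2 '{{}}{}{}{}{}': depth seq [1 2 1 0 1 0 1 0 1 0 1 0]
  -> pairs=6 depth=2 groups=5 -> yes
String 3 '{{}}{{}{}}': depth seq [1 2 1 0 1 2 1 2 1 0]
  -> pairs=5 depth=2 groups=2 -> no
String 4 '{}{{{}}}': depth seq [1 0 1 2 3 2 1 0]
  -> pairs=4 depth=3 groups=2 -> no

Answer: no yes no no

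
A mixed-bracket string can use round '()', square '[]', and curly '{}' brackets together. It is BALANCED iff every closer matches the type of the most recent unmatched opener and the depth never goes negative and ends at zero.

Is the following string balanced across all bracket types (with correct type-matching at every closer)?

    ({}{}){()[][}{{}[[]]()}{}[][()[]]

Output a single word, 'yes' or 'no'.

pos 0: push '('; stack = (
pos 1: push '{'; stack = ({
pos 2: '}' matches '{'; pop; stack = (
pos 3: push '{'; stack = ({
pos 4: '}' matches '{'; pop; stack = (
pos 5: ')' matches '('; pop; stack = (empty)
pos 6: push '{'; stack = {
pos 7: push '('; stack = {(
pos 8: ')' matches '('; pop; stack = {
pos 9: push '['; stack = {[
pos 10: ']' matches '['; pop; stack = {
pos 11: push '['; stack = {[
pos 12: saw closer '}' but top of stack is '[' (expected ']') → INVALID
Verdict: type mismatch at position 12: '}' closes '[' → no

Answer: no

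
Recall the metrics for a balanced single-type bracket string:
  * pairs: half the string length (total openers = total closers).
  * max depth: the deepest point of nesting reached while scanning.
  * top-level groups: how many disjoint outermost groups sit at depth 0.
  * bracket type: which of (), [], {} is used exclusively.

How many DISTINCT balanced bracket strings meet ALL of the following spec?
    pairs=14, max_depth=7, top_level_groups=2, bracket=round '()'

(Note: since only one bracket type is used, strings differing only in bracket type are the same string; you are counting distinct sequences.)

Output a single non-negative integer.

Spec: pairs=14 depth=7 groups=2
Count(depth <= 7) = 682640
Count(depth <= 6) = 575921
Count(depth == 7) = 682640 - 575921 = 106719

Answer: 106719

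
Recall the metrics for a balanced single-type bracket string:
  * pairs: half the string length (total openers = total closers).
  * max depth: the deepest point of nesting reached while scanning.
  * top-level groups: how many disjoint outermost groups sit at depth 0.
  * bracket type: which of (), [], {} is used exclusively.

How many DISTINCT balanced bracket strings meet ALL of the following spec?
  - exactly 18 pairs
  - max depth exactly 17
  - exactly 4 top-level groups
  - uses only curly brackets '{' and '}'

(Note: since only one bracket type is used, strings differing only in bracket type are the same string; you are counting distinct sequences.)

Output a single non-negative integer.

Spec: pairs=18 depth=17 groups=4
Count(depth <= 17) = 58929450
Count(depth <= 16) = 58929450
Count(depth == 17) = 58929450 - 58929450 = 0

Answer: 0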